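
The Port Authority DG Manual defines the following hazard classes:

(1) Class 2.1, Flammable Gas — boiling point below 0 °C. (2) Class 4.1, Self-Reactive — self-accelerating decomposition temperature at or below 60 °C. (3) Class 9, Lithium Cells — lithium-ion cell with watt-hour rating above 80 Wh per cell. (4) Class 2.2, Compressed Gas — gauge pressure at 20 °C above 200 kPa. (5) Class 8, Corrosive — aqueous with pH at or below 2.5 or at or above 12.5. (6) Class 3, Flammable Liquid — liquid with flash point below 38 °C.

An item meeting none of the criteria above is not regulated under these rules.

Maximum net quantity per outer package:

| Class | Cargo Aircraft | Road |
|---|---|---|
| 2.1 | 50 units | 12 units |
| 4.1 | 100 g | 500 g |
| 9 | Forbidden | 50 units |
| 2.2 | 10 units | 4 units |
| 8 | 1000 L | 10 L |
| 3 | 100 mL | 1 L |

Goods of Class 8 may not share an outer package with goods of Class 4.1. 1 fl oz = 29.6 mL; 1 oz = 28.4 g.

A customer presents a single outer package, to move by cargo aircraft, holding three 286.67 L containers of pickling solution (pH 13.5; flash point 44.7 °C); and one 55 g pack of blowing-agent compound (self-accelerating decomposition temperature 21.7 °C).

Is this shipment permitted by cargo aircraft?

No

With pH 13.5 (≥ 12.5), the pickling solution falls in Class 8.
Blowing-agent compound: self-accelerating decomposition temperature 21.7 °C ≤ 60 °C → Class 4.1 (Self-Reactive).
Class 8 quantity: three 286.67 L containers = 860.01 L.
860.01 L ≤ 1000 L (cargo aircraft limit, Class 8) — within limit.
Class 4.1 quantity: 55 g.
55 g ≤ 100 g (cargo aircraft limit, Class 4.1) — within limit.
Class 8 and Class 4.1 may not share an outer package.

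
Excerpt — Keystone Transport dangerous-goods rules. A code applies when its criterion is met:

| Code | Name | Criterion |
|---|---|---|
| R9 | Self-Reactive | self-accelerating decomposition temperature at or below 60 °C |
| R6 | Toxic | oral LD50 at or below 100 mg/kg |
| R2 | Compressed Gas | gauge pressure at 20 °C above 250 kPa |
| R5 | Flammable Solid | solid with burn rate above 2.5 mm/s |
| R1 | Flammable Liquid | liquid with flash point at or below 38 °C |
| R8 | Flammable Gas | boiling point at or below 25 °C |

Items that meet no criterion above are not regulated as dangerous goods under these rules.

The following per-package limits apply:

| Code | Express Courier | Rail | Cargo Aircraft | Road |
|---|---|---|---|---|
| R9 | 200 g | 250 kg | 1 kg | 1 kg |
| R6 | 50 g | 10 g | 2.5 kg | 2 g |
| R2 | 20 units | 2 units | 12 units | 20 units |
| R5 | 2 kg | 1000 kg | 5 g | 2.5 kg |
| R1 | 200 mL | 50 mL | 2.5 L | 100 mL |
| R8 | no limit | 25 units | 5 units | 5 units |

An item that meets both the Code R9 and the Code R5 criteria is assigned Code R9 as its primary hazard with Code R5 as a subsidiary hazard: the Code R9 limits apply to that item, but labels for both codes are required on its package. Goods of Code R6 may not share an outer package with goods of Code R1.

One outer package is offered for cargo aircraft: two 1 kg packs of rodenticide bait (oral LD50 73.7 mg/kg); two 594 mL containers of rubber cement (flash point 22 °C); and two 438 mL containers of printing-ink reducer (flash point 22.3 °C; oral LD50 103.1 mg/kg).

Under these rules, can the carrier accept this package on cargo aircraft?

No

With oral LD50 73.7 mg/kg (≤ 100 mg/kg), the rodenticide bait falls in Code R6.
Flash point 22 °C meets the Code R1 criterion (Flammable Liquid), so the rubber cement is Code R1.
Printing-ink reducer: flash point 22.3 °C ≤ 38 °C → Code R1 (Flammable Liquid).
Code R6 quantity: two 1 kg packs = 2 kg.
That is within the Code R6 cargo aircraft limit of 2.5 kg.
Total Code R1: (two 594 mL containers = 1.188 L) + (two 438 mL containers = 876 mL) = 2.064 L.
2.064 L ≤ 2.5 L (cargo aircraft limit, Code R1) — within limit.
Code R6 and Code R1 may not share an outer package.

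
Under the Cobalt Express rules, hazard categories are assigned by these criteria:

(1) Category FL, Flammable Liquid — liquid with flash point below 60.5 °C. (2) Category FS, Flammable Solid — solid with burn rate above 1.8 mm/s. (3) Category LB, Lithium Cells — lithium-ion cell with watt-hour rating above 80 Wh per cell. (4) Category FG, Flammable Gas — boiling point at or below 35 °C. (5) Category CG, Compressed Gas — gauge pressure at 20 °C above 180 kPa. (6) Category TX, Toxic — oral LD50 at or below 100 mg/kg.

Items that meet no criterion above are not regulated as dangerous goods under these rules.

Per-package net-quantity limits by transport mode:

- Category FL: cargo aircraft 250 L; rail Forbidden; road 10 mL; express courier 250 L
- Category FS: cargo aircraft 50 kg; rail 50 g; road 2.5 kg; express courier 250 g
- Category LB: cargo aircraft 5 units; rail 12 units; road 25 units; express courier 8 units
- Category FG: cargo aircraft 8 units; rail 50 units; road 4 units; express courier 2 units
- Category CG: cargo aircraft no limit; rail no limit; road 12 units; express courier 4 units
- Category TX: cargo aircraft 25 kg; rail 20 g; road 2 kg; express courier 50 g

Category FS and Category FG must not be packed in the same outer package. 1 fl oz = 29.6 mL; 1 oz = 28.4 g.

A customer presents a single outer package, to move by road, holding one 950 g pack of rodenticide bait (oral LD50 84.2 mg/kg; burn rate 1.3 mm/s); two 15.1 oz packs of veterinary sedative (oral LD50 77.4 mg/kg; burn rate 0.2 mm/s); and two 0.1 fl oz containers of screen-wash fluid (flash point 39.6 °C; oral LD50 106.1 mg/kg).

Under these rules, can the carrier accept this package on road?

Yes

With oral LD50 84.2 mg/kg (≤ 100 mg/kg), the rodenticide bait falls in Category TX.
Oral LD50 77.4 mg/kg meets the Category TX criterion (Toxic), so the veterinary sedative is Category TX.
The screen-wash fluid has flash point 39.6 °C, which is < 60.5 °C, so it is Category FL (Flammable Liquid).
Total Category TX: 950 g + (two 15.1 oz packs = 857.68 g) = 1807.68 g.
That is within the Category TX road limit of 2 kg.
Category FL quantity: two 0.1 fl oz containers = 5.92 mL.
5.92 mL ≤ 10 mL (road limit, Category FL) — within limit.
The segregation rule (Category FS with Category FG) does not apply to Category TX with Category FL.
Every hazard category is within its road limit and no segregation rule is violated.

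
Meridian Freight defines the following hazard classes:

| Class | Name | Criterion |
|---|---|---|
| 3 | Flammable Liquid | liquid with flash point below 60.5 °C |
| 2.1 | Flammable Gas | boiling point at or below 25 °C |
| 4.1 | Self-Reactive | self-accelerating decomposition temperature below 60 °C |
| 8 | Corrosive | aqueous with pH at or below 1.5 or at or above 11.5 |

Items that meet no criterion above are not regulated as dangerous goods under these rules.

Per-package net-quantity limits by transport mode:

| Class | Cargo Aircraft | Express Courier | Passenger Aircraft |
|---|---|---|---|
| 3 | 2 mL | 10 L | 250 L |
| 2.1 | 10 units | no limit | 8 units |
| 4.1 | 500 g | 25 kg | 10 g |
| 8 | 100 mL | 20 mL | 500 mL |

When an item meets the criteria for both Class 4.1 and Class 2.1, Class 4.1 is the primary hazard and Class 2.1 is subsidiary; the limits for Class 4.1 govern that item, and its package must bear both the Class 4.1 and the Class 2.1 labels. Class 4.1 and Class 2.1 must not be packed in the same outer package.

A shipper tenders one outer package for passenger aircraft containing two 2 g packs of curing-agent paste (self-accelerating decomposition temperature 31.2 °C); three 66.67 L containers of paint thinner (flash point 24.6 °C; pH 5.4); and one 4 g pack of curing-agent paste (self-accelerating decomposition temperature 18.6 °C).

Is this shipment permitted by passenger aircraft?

Yes

With self-accelerating decomposition temperature 31.2 °C (< 60 °C), the curing-agent paste falls in Class 4.1.
The paint thinner has flash point 24.6 °C, which is < 60.5 °C, so it is Class 3 (Flammable Liquid).
The curing-agent paste has self-accelerating decomposition temperature 18.6 °C, which is < 60 °C, so it is Class 4.1 (Self-Reactive).
Class 4.1 net quantity: (two 2 g packs = 4 g) + 4 g = 8 g.
8 g is within the passenger aircraft limit of 10 g for Class 4.1.
Class 3 quantity: three 66.67 L containers = 200.01 L.
200.01 L ≤ 250 L (passenger aircraft limit, Class 3) — within limit.
The segregation rule (Class 4.1 with Class 2.1) does not apply to Class 4.1 with Class 3.
Every hazard class is within its passenger aircraft limit and no segregation rule is violated.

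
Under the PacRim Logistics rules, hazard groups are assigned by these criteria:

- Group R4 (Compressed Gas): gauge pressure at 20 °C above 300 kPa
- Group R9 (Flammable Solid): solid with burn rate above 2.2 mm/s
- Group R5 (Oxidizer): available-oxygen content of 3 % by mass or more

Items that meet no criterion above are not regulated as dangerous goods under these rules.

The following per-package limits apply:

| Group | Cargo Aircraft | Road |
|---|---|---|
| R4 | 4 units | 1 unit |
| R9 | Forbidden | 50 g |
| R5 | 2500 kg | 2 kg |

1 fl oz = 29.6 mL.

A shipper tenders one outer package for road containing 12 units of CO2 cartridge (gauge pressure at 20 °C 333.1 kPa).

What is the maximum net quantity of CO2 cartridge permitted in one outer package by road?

With gauge pressure at 20 °C 333.1 kPa (> 300 kPa), the CO2 cartridge falls in Group R4.
The road limit for Group R4 is 1 unit.

1 unit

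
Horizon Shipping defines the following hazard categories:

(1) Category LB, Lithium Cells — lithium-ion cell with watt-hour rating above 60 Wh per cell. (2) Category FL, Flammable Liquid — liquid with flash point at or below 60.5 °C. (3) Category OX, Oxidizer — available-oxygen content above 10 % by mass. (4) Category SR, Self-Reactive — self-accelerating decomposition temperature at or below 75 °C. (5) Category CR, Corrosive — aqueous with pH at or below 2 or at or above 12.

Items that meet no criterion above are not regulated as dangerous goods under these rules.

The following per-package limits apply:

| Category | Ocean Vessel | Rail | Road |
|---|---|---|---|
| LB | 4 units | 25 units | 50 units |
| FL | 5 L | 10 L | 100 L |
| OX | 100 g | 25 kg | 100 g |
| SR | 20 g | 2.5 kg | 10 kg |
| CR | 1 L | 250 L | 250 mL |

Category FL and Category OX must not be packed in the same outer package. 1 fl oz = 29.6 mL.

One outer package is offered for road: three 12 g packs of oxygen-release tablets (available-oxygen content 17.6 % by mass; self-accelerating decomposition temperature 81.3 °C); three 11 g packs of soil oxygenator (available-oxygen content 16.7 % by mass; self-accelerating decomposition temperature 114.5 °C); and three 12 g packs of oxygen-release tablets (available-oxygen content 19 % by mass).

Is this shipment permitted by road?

No

Oxygen-release tablets: available-oxygen content 17.6 % by mass > 10 % by mass → Category OX (Oxidizer).
With available-oxygen content 16.7 % by mass (> 10 % by mass), the soil oxygenator falls in Category OX.
With available-oxygen content 19 % by mass (> 10 % by mass), the oxygen-release tablets fall in Category OX.
Category OX net quantity: (three 12 g packs = 36 g) + (three 11 g packs = 33 g) + (three 12 g packs = 36 g) = 105 g.
105 g exceeds the road limit of 100 g for Category OX.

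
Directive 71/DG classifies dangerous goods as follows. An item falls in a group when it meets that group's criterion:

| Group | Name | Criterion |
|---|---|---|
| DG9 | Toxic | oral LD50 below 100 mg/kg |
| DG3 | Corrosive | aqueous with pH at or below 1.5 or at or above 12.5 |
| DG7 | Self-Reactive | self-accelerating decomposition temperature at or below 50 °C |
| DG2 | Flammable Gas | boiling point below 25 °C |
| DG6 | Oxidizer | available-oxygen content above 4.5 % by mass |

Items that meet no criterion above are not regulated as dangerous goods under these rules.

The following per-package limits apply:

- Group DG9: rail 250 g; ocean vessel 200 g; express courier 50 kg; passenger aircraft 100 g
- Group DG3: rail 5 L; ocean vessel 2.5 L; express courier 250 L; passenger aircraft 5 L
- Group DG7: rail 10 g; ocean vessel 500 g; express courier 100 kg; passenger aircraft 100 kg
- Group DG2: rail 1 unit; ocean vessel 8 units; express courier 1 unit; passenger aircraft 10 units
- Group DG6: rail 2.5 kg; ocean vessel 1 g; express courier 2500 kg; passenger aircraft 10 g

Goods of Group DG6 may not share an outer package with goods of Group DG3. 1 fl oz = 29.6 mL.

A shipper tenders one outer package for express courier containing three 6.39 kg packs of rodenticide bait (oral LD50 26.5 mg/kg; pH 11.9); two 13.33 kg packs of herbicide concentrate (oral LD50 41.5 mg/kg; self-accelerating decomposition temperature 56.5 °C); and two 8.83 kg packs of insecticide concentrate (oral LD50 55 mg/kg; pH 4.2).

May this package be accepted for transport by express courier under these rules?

Rodenticide bait: oral LD50 26.5 mg/kg < 100 mg/kg → Group DG9 (Toxic).
Oral LD50 41.5 mg/kg meets the Group DG9 criterion (Toxic), so the herbicide concentrate is Group DG9.
With oral LD50 55 mg/kg (< 100 mg/kg), the insecticide concentrate falls in Group DG9.
Total Group DG9: (three 6.39 kg packs = 19.17 kg) + (two 13.33 kg packs = 26.66 kg) + (two 8.83 kg packs = 17.66 kg) = 63.49 kg.
That exceeds the Group DG9 express courier limit of 50 kg.

No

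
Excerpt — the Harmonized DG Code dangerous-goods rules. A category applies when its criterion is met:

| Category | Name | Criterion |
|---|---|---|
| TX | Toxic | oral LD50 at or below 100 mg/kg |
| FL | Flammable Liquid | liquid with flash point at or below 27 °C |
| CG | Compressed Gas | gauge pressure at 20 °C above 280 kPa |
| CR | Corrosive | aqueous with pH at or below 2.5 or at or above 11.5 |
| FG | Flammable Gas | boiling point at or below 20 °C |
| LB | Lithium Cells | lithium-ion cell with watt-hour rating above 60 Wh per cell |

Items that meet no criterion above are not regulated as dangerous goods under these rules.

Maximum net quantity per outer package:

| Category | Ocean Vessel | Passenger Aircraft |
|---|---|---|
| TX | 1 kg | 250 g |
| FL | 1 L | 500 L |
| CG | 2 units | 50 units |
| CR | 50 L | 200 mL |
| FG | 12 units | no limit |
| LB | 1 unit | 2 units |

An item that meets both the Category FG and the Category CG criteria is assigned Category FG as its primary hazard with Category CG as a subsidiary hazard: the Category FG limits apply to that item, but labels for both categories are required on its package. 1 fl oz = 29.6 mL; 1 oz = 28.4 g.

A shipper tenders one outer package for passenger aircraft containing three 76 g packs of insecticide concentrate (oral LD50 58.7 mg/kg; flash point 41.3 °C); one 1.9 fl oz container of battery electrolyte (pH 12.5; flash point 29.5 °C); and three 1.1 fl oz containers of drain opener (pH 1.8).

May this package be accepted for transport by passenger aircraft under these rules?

Yes

The insecticide concentrate has oral LD50 58.7 mg/kg, which is ≤ 100 mg/kg, so it is Category TX (Toxic).
With pH 12.5 (≥ 11.5), the battery electrolyte falls in Category CR.
pH 1.8 meets the Category CR criterion (Corrosive), so the drain opener is Category CR.
Total Category CR: (one 1.9 fl oz container = 56.24 mL) + (three 1.1 fl oz containers = 97.68 mL) = 153.92 mL.
153.92 mL ≤ 200 mL (passenger aircraft limit, Category CR) — within limit.
Category TX quantity: three 76 g packs = 228 g.
228 g is within the passenger aircraft limit of 250 g for Category TX.
Every hazard category is within its passenger aircraft limit and no segregation rule is violated.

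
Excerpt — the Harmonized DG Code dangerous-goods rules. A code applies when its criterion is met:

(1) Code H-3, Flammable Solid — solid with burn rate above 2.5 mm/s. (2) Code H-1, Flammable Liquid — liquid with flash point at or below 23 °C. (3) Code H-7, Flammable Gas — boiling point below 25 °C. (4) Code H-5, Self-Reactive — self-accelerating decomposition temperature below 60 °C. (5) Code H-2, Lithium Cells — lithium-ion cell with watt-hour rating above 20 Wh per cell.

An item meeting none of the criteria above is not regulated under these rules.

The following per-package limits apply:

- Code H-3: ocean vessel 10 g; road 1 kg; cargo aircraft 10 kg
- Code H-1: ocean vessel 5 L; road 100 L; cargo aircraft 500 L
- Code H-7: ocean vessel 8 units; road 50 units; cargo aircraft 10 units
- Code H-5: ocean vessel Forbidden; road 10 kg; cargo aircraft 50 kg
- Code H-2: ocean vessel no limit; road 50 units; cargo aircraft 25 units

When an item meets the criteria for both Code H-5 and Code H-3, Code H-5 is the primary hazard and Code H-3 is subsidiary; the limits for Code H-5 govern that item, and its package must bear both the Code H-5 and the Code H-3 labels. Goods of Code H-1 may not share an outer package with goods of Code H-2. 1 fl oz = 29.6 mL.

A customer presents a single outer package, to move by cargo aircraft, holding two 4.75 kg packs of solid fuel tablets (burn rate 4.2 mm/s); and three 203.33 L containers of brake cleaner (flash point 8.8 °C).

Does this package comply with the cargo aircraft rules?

No

The solid fuel tablets have burn rate 4.2 mm/s, which is > 2.5 mm/s, so they are Code H-3 (Flammable Solid).
The brake cleaner has flash point 8.8 °C, which is ≤ 23 °C, so it is Code H-1 (Flammable Liquid).
Code H-1 quantity: three 203.33 L containers = 609.99 L.
That exceeds the Code H-1 cargo aircraft limit of 500 L.
Code H-3 quantity: two 4.75 kg packs = 9.5 kg.
9.5 kg is within the cargo aircraft limit of 10 kg for Code H-3.
The segregation rule (Code H-1 with Code H-2) does not apply to Code H-1 with Code H-3.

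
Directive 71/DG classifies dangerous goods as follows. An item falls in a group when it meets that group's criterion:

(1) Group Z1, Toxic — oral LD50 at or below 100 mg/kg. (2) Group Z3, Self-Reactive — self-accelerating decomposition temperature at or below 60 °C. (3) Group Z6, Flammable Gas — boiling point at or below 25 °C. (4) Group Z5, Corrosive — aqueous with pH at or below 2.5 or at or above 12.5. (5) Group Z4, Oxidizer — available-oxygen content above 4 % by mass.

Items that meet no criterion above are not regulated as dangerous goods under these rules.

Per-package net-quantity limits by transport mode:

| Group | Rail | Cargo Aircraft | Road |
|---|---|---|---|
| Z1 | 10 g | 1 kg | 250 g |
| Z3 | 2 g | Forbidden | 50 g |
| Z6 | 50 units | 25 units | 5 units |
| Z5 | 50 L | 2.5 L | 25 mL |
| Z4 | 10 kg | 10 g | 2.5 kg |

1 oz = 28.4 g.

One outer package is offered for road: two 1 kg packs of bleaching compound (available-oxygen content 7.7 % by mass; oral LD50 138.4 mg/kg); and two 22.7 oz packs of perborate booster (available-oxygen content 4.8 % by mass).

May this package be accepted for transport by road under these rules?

No

Available-oxygen content 7.7 % by mass meets the Group Z4 criterion (Oxidizer), so the bleaching compound is Group Z4.
The perborate booster has available-oxygen content 4.8 % by mass, which is > 4 % by mass, so it is Group Z4 (Oxidizer).
Total Group Z4: (two 1 kg packs = 2 kg) + (two 22.7 oz packs = 1289.36 g) = 3289.36 g.
3289.36 g > 2.5 kg (road limit, Group Z4) — over the limit.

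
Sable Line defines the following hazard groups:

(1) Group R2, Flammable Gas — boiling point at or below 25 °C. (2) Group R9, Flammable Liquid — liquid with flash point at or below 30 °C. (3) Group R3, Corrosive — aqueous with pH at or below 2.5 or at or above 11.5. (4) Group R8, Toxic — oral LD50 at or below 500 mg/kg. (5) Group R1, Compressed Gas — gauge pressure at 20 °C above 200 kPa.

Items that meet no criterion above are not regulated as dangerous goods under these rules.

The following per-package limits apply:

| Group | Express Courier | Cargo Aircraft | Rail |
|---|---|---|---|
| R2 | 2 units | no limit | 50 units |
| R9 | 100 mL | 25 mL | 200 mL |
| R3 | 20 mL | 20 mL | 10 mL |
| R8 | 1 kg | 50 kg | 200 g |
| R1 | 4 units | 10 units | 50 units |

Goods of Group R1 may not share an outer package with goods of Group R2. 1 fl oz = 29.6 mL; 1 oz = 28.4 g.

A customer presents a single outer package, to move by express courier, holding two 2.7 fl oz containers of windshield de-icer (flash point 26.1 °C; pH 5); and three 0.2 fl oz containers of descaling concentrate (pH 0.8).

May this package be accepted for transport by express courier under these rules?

No

The windshield de-icer has flash point 26.1 °C, which is ≤ 30 °C, so it is Group R9 (Flammable Liquid).
With pH 0.8 (≤ 2.5), the descaling concentrate falls in Group R3.
Group R9 quantity: two 2.7 fl oz containers = 159.84 mL.
That exceeds the Group R9 express courier limit of 100 mL.
Group R3 quantity: three 0.2 fl oz containers = 17.76 mL.
17.76 mL is within the express courier limit of 20 mL for Group R3.
The segregation rule (Group R1 with Group R2) does not apply to Group R9 with Group R3.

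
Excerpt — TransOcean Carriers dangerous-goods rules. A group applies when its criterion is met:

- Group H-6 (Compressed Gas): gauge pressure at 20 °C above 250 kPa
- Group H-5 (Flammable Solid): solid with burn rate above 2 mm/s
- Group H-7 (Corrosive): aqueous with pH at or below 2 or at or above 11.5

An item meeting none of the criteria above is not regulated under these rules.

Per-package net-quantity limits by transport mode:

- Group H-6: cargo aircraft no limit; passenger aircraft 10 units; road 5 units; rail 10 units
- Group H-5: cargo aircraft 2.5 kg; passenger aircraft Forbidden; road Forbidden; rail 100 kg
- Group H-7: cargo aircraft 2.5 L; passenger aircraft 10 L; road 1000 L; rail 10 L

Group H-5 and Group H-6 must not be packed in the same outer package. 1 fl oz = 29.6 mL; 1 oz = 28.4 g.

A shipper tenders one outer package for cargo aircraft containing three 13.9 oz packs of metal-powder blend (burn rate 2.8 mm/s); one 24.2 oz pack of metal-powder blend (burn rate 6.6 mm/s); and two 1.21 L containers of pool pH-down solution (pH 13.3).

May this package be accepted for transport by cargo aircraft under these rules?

The metal-powder blend has burn rate 2.8 mm/s, which is > 2 mm/s, so it is Group H-5 (Flammable Solid).
The metal-powder blend has burn rate 6.6 mm/s, which is > 2 mm/s, so it is Group H-5 (Flammable Solid).
The pool pH-down solution has pH 13.3, which is ≥ 11.5, so it is Group H-7 (Corrosive).
Group H-7 quantity: two 1.21 L containers = 2.42 L.
2.42 L is within the cargo aircraft limit of 2.5 L for Group H-7.
Group H-5 net quantity: (three 13.9 oz packs = 1184.28 g) + (one 24.2 oz pack = 687.28 g) = 1871.56 g.
1871.56 g ≤ 2.5 kg (cargo aircraft limit, Group H-5) — within limit.
The segregation rule (Group H-5 with Group H-6) does not apply to Group H-7 with Group H-5.
Every hazard group is within its cargo aircraft limit and no segregation rule is violated.

Yes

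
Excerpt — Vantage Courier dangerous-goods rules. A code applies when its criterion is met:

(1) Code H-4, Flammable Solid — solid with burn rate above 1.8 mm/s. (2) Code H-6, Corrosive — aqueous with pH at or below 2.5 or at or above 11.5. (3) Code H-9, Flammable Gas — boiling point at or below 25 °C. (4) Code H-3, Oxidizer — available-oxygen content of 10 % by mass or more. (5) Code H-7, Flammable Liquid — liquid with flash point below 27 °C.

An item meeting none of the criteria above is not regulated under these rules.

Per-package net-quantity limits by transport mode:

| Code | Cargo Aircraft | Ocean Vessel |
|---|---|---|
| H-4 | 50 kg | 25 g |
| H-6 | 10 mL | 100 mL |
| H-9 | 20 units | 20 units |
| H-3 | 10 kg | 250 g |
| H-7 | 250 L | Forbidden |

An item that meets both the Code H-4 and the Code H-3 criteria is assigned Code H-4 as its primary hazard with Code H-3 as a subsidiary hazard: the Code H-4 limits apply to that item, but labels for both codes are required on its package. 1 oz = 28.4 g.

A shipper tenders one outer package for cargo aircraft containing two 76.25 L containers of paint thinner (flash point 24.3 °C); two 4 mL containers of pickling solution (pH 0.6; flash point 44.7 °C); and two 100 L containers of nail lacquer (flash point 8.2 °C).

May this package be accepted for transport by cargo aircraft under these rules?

No

Flash point 24.3 °C meets the Code H-7 criterion (Flammable Liquid), so the paint thinner is Code H-7.
Pickling solution: pH 0.6 ≤ 2.5 → Code H-6 (Corrosive).
Flash point 8.2 °C meets the Code H-7 criterion (Flammable Liquid), so the nail lacquer is Code H-7.
Code H-7 net quantity: (two 76.25 L containers = 152.5 L) + (two 100 L containers = 200 L) = 352.5 L.
352.5 L exceeds the cargo aircraft limit of 250 L for Code H-7.
Code H-6 quantity: two 4 mL containers = 8 mL.
8 mL ≤ 10 mL (cargo aircraft limit, Code H-6) — within limit.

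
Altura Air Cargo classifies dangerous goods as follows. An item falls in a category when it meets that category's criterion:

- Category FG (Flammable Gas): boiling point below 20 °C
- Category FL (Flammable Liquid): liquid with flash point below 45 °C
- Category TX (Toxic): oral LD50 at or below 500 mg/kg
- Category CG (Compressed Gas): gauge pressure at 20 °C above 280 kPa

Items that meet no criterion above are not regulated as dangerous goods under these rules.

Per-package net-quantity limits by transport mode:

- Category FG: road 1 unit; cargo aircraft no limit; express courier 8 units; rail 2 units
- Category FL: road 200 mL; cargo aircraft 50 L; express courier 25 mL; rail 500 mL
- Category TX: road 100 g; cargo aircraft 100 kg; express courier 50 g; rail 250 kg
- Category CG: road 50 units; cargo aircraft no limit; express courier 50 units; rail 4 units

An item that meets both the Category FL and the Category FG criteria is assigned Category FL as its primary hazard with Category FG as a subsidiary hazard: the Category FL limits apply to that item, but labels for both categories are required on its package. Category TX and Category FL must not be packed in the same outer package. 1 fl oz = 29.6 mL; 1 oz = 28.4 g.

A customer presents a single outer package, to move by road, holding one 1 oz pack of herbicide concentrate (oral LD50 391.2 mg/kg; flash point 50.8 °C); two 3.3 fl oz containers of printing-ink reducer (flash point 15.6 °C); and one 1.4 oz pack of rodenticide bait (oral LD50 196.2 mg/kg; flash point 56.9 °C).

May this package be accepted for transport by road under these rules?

No

Oral LD50 391.2 mg/kg meets the Category TX criterion (Toxic), so the herbicide concentrate is Category TX.
Flash point 15.6 °C meets the Category FL criterion (Flammable Liquid), so the printing-ink reducer is Category FL.
With oral LD50 196.2 mg/kg (≤ 500 mg/kg), the rodenticide bait falls in Category TX.
Category TX net quantity: (one 1 oz pack = 28.4 g) + (one 1.4 oz pack = 39.76 g) = 68.16 g.
68.16 g is within the road limit of 100 g for Category TX.
Category FL quantity: two 3.3 fl oz containers = 195.36 mL.
195.36 mL is within the road limit of 200 mL for Category FL.
Category TX and Category FL may not share an outer package.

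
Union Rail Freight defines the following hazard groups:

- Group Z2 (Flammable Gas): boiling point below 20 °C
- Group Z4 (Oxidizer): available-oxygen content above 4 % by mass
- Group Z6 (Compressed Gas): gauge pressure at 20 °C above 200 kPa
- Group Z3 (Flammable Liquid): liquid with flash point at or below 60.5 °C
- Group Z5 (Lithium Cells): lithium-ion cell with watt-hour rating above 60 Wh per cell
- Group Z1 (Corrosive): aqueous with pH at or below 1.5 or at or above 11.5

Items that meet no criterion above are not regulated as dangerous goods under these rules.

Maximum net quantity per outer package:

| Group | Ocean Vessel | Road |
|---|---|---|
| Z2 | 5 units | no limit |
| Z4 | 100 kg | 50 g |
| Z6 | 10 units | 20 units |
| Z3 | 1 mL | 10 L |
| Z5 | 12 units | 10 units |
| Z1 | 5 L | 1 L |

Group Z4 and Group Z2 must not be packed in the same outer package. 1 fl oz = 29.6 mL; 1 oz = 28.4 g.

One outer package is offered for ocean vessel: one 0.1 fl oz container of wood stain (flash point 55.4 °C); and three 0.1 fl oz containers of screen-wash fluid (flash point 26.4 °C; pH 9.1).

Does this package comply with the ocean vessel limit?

Wood stain: flash point 55.4 °C ≤ 60.5 °C → Group Z3 (Flammable Liquid).
Screen-wash fluid: flash point 26.4 °C ≤ 60.5 °C → Group Z3 (Flammable Liquid).
Group Z3 net quantity: (one 0.1 fl oz container = 2.96 mL) + (three 0.1 fl oz containers = 8.88 mL) = 11.84 mL.
11.84 mL > 1 mL (ocean vessel limit, Group Z3) — over the limit.

No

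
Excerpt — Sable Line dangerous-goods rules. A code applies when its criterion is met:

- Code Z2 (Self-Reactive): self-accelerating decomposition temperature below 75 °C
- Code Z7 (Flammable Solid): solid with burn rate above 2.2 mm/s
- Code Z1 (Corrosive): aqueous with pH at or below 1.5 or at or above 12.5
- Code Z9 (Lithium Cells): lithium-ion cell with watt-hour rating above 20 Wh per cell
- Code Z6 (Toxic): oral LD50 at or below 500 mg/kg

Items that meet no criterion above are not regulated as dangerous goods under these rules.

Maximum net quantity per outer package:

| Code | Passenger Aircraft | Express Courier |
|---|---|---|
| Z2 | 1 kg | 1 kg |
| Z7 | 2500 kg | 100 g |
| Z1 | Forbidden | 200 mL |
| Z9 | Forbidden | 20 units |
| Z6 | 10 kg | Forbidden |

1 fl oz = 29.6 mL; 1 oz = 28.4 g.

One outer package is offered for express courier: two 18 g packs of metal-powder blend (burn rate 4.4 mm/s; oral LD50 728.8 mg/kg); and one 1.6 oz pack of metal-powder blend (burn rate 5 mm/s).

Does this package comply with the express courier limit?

With burn rate 4.4 mm/s (> 2.2 mm/s), the metal-powder blend falls in Code Z7.
Burn rate 5 mm/s meets the Code Z7 criterion (Flammable Solid), so the metal-powder blend is Code Z7.
Total Code Z7: (two 18 g packs = 36 g) + (one 1.6 oz pack = 45.44 g) = 81.44 g.
81.44 g is within the express courier limit of 100 g for Code Z7.

Yes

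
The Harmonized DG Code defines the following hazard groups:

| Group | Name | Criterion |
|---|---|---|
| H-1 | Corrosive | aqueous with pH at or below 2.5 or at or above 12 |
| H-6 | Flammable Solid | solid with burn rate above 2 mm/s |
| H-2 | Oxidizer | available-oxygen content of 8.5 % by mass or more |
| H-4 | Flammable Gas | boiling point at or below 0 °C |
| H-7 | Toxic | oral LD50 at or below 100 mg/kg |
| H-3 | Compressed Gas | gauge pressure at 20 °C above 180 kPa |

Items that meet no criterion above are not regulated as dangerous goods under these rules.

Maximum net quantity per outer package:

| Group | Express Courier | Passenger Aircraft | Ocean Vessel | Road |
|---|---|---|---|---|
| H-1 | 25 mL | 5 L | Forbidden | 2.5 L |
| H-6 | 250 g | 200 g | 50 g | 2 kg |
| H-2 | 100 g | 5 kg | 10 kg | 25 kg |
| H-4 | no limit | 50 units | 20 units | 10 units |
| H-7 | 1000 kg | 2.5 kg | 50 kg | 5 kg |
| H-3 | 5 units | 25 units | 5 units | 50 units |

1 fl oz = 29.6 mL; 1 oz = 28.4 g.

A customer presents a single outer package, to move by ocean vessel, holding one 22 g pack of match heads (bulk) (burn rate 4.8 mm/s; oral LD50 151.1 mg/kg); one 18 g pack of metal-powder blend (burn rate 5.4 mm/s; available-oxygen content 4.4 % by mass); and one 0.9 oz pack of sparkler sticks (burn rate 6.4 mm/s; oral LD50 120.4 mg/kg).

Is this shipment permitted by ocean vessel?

The match heads (bulk) have burn rate 4.8 mm/s, which is > 2 mm/s, so they are Group H-6 (Flammable Solid).
With burn rate 5.4 mm/s (> 2 mm/s), the metal-powder blend falls in Group H-6.
With burn rate 6.4 mm/s (> 2 mm/s), the sparkler sticks fall in Group H-6.
Group H-6 net quantity: 22 g + 18 g + (one 0.9 oz pack = 25.56 g) = 65.56 g.
That exceeds the Group H-6 ocean vessel limit of 50 g.

No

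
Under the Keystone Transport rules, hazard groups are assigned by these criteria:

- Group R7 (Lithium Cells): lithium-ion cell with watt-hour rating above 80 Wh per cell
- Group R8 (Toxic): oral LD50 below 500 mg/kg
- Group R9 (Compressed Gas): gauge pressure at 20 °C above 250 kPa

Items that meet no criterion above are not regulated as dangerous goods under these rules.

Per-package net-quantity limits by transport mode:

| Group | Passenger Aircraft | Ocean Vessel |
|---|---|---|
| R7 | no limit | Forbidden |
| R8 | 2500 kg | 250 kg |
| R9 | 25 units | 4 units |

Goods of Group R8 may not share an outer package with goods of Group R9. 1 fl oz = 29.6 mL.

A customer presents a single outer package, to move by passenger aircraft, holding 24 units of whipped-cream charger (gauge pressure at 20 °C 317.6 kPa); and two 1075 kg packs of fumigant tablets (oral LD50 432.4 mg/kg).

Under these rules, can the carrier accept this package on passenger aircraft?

No

Whipped-cream charger: gauge pressure at 20 °C 317.6 kPa > 250 kPa → Group R9 (Compressed Gas).
With oral LD50 432.4 mg/kg (< 500 mg/kg), the fumigant tablets fall in Group R8.
Group R8 quantity: two 1075 kg packs = 2150 kg.
That is within the Group R8 passenger aircraft limit of 2500 kg.
Group R9 quantity: 24 units.
That is within the Group R9 passenger aircraft limit of 25 units.
Group R8 and Group R9 may not share an outer package.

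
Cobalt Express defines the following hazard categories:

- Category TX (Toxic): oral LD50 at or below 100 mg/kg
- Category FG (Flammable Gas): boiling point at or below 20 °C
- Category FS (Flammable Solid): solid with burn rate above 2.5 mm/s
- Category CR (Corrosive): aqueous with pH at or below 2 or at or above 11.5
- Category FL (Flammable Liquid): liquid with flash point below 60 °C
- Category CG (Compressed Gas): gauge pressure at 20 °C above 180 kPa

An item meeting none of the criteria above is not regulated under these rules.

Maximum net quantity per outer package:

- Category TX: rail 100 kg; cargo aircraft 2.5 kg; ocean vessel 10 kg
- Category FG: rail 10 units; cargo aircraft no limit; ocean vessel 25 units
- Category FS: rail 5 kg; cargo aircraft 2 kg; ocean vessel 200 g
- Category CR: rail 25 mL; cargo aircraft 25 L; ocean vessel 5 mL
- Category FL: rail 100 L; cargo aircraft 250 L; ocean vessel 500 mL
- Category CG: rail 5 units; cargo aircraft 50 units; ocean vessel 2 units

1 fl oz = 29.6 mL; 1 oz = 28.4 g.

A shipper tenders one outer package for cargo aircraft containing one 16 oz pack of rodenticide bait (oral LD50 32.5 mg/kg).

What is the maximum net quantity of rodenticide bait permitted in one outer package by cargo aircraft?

2.5 kg

With oral LD50 32.5 mg/kg (≤ 100 mg/kg), the rodenticide bait falls in Category TX.
The cargo aircraft limit for Category TX is 2.5 kg.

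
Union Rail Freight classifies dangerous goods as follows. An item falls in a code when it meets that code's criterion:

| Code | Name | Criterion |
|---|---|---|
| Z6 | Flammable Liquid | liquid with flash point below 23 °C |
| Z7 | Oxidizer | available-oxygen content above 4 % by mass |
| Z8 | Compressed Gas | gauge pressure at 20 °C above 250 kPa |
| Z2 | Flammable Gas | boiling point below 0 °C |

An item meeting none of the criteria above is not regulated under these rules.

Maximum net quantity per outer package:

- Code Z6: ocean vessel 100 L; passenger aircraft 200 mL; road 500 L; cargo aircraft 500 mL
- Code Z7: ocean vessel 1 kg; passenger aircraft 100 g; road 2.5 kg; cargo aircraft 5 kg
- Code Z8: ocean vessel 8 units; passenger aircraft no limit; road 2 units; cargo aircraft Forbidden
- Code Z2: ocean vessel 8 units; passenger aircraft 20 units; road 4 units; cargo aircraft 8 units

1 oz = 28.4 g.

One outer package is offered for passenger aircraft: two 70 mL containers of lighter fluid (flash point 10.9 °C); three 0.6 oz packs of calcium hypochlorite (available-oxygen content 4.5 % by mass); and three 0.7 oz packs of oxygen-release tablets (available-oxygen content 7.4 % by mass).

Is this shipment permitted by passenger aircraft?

No

Lighter fluid: flash point 10.9 °C < 23 °C → Code Z6 (Flammable Liquid).
Calcium hypochlorite: available-oxygen content 4.5 % by mass > 4 % by mass → Code Z7 (Oxidizer).
With available-oxygen content 7.4 % by mass (> 4 % by mass), the oxygen-release tablets fall in Code Z7.
Total Code Z7: (three 0.6 oz packs = 51.12 g) + (three 0.7 oz packs = 59.64 g) = 110.76 g.
That exceeds the Code Z7 passenger aircraft limit of 100 g.
Code Z6 quantity: two 70 mL containers = 140 mL.
That is within the Code Z6 passenger aircraft limit of 200 mL.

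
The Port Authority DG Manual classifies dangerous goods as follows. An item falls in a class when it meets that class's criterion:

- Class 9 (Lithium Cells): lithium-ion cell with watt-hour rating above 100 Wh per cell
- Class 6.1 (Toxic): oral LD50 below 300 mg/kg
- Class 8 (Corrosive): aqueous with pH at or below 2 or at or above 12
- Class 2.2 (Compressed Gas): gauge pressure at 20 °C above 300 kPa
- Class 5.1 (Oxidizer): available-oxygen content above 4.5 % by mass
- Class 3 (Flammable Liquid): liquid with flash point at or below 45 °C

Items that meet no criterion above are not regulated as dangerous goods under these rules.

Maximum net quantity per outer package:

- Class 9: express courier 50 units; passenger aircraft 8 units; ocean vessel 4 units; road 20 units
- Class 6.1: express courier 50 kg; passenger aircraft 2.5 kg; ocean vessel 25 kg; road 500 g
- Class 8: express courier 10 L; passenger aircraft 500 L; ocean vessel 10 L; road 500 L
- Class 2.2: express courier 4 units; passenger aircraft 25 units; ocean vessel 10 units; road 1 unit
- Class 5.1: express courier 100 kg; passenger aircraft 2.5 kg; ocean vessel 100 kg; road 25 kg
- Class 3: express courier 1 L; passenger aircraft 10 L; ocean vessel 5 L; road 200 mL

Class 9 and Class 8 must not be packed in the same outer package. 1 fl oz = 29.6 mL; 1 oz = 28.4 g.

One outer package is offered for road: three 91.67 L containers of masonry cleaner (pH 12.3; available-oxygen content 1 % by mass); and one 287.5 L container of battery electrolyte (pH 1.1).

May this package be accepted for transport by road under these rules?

Masonry cleaner: pH 12.3 ≥ 12 → Class 8 (Corrosive).
With pH 1.1 (≤ 2), the battery electrolyte falls in Class 8.
Class 8 net quantity: (three 91.67 L containers = 275.01 L) + 287.5 L = 562.51 L.
That exceeds the Class 8 road limit of 500 L.

No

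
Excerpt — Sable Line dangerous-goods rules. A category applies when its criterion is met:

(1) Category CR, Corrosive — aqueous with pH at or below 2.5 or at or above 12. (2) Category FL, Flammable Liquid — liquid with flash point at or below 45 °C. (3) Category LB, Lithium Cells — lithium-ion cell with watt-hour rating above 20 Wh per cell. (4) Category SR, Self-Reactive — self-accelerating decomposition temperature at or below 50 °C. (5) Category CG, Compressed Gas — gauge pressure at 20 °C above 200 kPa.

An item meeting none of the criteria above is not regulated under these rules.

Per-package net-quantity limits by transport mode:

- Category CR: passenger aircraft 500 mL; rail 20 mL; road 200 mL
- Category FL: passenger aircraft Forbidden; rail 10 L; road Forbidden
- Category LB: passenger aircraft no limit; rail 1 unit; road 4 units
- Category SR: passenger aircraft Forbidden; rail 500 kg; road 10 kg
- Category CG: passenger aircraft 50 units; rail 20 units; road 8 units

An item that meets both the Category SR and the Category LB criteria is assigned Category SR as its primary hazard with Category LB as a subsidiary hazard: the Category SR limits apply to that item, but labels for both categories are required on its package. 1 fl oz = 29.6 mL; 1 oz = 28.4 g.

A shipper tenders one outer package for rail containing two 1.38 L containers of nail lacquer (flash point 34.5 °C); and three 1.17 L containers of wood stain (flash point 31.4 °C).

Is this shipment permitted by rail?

Nail lacquer: flash point 34.5 °C ≤ 45 °C → Category FL (Flammable Liquid).
Flash point 31.4 °C meets the Category FL criterion (Flammable Liquid), so the wood stain is Category FL.
Category FL net quantity: (two 1.38 L containers = 2.76 L) + (three 1.17 L containers = 3.51 L) = 6.27 L.
That is within the Category FL rail limit of 10 L.

Yes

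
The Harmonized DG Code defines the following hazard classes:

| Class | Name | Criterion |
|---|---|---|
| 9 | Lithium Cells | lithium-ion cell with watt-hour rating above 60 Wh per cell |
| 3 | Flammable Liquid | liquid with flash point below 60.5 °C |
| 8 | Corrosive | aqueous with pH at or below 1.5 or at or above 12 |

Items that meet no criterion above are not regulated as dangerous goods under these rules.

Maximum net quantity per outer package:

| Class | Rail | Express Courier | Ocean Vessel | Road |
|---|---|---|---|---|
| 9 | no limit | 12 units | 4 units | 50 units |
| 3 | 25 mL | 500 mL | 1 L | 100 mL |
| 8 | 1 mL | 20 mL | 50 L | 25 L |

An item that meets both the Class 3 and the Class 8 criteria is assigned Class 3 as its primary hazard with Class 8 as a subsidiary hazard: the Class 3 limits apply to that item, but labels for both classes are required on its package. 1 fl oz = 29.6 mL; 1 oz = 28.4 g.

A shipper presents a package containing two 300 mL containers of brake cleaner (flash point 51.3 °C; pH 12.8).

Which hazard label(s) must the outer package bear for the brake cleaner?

Brake cleaner: flash point 51.3 °C < 60.5 °C → Class 3 (Flammable Liquid).
pH 12.8 meets the Class 8 criterion (Corrosive), so the brake cleaner is Class 8.
By the precedence rule Class 3 is primary and Class 8 is subsidiary, and that rule requires both labels on the package.

Class 3 and 8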